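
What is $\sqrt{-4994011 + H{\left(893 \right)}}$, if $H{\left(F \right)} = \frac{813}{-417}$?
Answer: $\frac{10 i \sqrt{964893242}}{139} \approx 2234.7 i$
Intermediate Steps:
$H{\left(F \right)} = - \frac{271}{139}$ ($H{\left(F \right)} = 813 \left(- \frac{1}{417}\right) = - \frac{271}{139}$)
$\sqrt{-4994011 + H{\left(893 \right)}} = \sqrt{-4994011 - \frac{271}{139}} = \sqrt{- \frac{694167800}{139}} = \frac{10 i \sqrt{964893242}}{139}$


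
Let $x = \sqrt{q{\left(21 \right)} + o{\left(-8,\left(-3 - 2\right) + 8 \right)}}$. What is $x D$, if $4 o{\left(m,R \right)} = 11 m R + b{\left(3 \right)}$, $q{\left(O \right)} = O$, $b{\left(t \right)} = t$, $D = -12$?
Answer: $- 6 i \sqrt{177} \approx - 79.825 i$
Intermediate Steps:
$o{\left(m,R \right)} = \frac{3}{4} + \frac{11 R m}{4}$ ($o{\left(m,R \right)} = \frac{11 m R + 3}{4} = \frac{11 R m + 3}{4} = \frac{3 + 11 R m}{4} = \frac{3}{4} + \frac{11 R m}{4}$)
$x = \frac{i \sqrt{177}}{2}$ ($x = \sqrt{21 + \left(\frac{3}{4} + \frac{11}{4} \left(\left(-3 - 2\right) + 8\right) \left(-8\right)\right)} = \sqrt{21 + \left(\frac{3}{4} + \frac{11}{4} \left(-5 + 8\right) \left(-8\right)\right)} = \sqrt{21 + \left(\frac{3}{4} + \frac{11}{4} \cdot 3 \left(-8\right)\right)} = \sqrt{21 + \left(\frac{3}{4} - 66\right)} = \sqrt{21 - \frac{261}{4}} = \sqrt{- \frac{177}{4}} = \frac{i \sqrt{177}}{2} \approx 6.6521 i$)
$x D = \frac{i \sqrt{177}}{2} \left(-12\right) = - 6 i \sqrt{177}$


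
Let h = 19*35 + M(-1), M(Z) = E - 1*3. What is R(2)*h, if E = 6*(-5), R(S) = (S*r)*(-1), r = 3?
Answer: -3792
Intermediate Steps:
R(S) = -3*S (R(S) = (S*3)*(-1) = (3*S)*(-1) = -3*S)
E = -30
M(Z) = -33 (M(Z) = -30 - 1*3 = -30 - 3 = -33)
h = 632 (h = 19*35 - 33 = 665 - 33 = 632)
R(2)*h = -3*2*632 = -6*632 = -3792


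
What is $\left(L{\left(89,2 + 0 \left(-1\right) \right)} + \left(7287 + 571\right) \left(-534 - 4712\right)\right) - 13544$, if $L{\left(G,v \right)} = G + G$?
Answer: $-41236434$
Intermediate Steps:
$L{\left(G,v \right)} = 2 G$
$\left(L{\left(89,2 + 0 \left(-1\right) \right)} + \left(7287 + 571\right) \left(-534 - 4712\right)\right) - 13544 = \left(2 \cdot 89 + \left(7287 + 571\right) \left(-534 - 4712\right)\right) - 13544 = \left(178 + 7858 \left(-5246\right)\right) - 13544 = \left(178 - 41223068\right) - 13544 = -41222890 - 13544 = -41236434$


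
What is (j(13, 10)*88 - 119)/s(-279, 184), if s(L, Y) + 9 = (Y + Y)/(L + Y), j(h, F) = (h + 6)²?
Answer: -3006655/1223 ≈ -2458.4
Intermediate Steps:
j(h, F) = (6 + h)²
s(L, Y) = -9 + 2*Y/(L + Y) (s(L, Y) = -9 + (Y + Y)/(L + Y) = -9 + (2*Y)/(L + Y) = -9 + 2*Y/(L + Y))
(j(13, 10)*88 - 119)/s(-279, 184) = ((6 + 13)²*88 - 119)/(((-9*(-279) - 7*184)/(-279 + 184))) = (19²*88 - 119)/(((2511 - 1288)/(-95))) = (361*88 - 119)/((-1/95*1223)) = (31768 - 119)/(-1223/95) = 31649*(-95/1223) = -3006655/1223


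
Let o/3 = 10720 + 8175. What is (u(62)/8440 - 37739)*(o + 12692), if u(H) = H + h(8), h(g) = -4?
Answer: -11048880492727/4220 ≈ -2.6182e+9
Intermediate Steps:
o = 56685 (o = 3*(10720 + 8175) = 3*18895 = 56685)
u(H) = -4 + H (u(H) = H - 4 = -4 + H)
(u(62)/8440 - 37739)*(o + 12692) = ((-4 + 62)/8440 - 37739)*(56685 + 12692) = (58*(1/8440) - 37739)*69377 = (29/4220 - 37739)*69377 = -159258551/4220*69377 = -11048880492727/4220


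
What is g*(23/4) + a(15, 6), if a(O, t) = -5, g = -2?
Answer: -33/2 ≈ -16.500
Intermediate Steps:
g*(23/4) + a(15, 6) = -46/4 - 5 = -2*23/4 - 5 = -23/2 - 5 = -33/2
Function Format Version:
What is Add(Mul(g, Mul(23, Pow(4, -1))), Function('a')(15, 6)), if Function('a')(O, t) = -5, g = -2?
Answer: Rational(-33, 2) ≈ -16.500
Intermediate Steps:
Add(Mul(g, Mul(23, Pow(4, -1))), Function('a')(15, 6)) = Add(Mul(-2, Mul(23, Pow(4, -1))), -5) = Add(Mul(-2, Mul(23, Rational(1, 4))), -5) = Add(Mul(-2, Rational(23, 4)), -5) = Add(Rational(-23, 2), -5) = Rational(-33, 2)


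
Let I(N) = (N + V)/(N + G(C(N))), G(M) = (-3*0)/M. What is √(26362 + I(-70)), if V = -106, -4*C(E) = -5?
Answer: √32296530/35 ≈ 162.37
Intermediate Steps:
C(E) = 5/4 (C(E) = -¼*(-5) = 5/4)
G(M) = 0 (G(M) = 0/M = 0)
I(N) = (-106 + N)/N (I(N) = (N - 106)/(N + 0) = (-106 + N)/N)
√(26362 + I(-70)) = √(26362 + (-106 - 70)/(-70)) = √(26362 - 1/70*(-176)) = √(26362 + 88/35) = √(922758/35) = √32296530/35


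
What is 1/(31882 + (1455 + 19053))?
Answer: 1/52390 ≈ 1.9088e-5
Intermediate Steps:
1/(31882 + (1455 + 19053)) = 1/(31882 + 20508) = 1/52390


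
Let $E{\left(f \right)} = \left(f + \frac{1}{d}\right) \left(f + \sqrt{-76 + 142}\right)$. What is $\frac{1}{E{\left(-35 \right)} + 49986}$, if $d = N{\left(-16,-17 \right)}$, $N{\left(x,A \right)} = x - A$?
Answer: $\frac{6397}{327363335} + \frac{17 \sqrt{66}}{1309453340} \approx 1.9646 \cdot 10^{-5}$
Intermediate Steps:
$d = 1$ ($d = -16 - -17 = -16 + 17 = 1$)
$E{\left(f \right)} = \left(1 + f\right) \left(f + \sqrt{66}\right)$ ($E{\left(f \right)} = \left(f + 1^{-1}\right) \left(f + \sqrt{-76 + 142}\right) = \left(f + 1\right) \left(f + \sqrt{66}\right) = \left(1 + f\right) \left(f + \sqrt{66}\right)$)
$\frac{1}{E{\left(-35 \right)} + 49986} = \frac{1}{\left(-35 + \sqrt{66} - 35 \left(-35 + \sqrt{66}\right)\right) + 49986} = \frac{1}{\left(-35 + \sqrt{66} + \left(1225 - 35 \sqrt{66}\right)\right) + 49986} = \frac{1}{\left(1190 - 34 \sqrt{66}\right) + 49986} = \frac{1}{51176 - 34 \sqrt{66}}$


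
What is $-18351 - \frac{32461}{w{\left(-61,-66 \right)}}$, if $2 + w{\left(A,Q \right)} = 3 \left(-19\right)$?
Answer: $- \frac{1050248}{59} \approx -17801.0$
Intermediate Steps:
$w{\left(A,Q \right)} = -59$ ($w{\left(A,Q \right)} = -2 + 3 \left(-19\right) = -2 - 57 = -59$)
$-18351 - \frac{32461}{w{\left(-61,-66 \right)}} = -18351 - \frac{32461}{-59} = -18351 - - \frac{32461}{59} = -18351 + \frac{32461}{59} = - \frac{1050248}{59}$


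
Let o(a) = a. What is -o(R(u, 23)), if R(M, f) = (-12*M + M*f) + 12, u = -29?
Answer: 307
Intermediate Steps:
R(M, f) = 12 - 12*M + M*f
-o(R(u, 23)) = -(12 - 12*(-29) - 29*23) = -(12 + 348 - 667) = -1*(-307) = 307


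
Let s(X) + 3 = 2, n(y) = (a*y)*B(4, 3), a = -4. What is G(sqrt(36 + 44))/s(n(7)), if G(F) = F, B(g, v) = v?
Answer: -4*sqrt(5) ≈ -8.9443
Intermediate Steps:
n(y) = -12*y (n(y) = -4*y*3 = -12*y)
s(X) = -1 (s(X) = -3 + 2 = -1)
G(sqrt(36 + 44))/s(n(7)) = sqrt(36 + 44)/(-1) = sqrt(80)*(-1) = (4*sqrt(5))*(-1) = -4*sqrt(5)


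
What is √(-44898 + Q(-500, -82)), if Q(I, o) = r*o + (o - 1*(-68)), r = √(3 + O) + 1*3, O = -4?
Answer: √(-45158 - 82*I) ≈ 0.193 - 212.5*I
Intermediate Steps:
r = 3 + I (r = √(3 - 4) + 1*3 = √(-1) + 3 = I + 3 = 3 + I ≈ 3.0 + 1.0*I)
Q(I, o) = 68 + o + o*(3 + I) (Q(I, o) = (3 + I)*o + (o - 1*(-68)) = o*(3 + I) + (o + 68) = o*(3 + I) + (68 + o) = 68 + o + o*(3 + I))
√(-44898 + Q(-500, -82)) = √(-44898 + (68 - 82*(4 + I))) = √(-44898 + (68 + (-328 - 82*I))) = √(-44898 + (-260 - 82*I)) = √(-45158 - 82*I)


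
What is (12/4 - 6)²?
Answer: 9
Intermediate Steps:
(12/4 - 6)² = (12*(¼) - 6)² = (3 - 6)² = (-3)² = 9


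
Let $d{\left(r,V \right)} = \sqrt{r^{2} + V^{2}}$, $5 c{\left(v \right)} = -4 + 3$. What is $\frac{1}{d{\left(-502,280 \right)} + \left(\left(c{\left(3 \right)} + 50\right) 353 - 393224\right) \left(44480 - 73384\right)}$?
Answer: $\frac{67860196990}{736801013683454744591} - \frac{25 \sqrt{82601}}{1473602027366909489182} \approx 9.2101 \cdot 10^{-11}$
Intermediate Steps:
$c{\left(v \right)} = - \frac{1}{5}$ ($c{\left(v \right)} = \frac{-4 + 3}{5} = \frac{1}{5} \left(-1\right) = - \frac{1}{5}$)
$d{\left(r,V \right)} = \sqrt{V^{2} + r^{2}}$
$\frac{1}{d{\left(-502,280 \right)} + \left(\left(c{\left(3 \right)} + 50\right) 353 - 393224\right) \left(44480 - 73384\right)} = \frac{1}{\sqrt{280^{2} + \left(-502\right)^{2}} + \left(\left(- \frac{1}{5} + 50\right) 353 - 393224\right) \left(44480 - 73384\right)} = \frac{1}{\sqrt{78400 + 252004} + \left(\frac{249}{5} \cdot 353 - 393224\right) \left(-28904\right)} = \frac{1}{\sqrt{330404} + \left(\frac{87897}{5} - 393224\right) \left(-28904\right)} = \frac{1}{2 \sqrt{82601} - - \frac{54288157592}{5}} = \frac{1}{2 \sqrt{82601} + \frac{54288157592}{5}} = \frac{1}{\frac{54288157592}{5} + 2 \sqrt{82601}}$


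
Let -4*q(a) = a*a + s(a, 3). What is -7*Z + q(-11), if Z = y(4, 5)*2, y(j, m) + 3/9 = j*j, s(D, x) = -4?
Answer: -2983/12 ≈ -248.58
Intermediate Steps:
y(j, m) = -⅓ + j² (y(j, m) = -⅓ + j*j = -⅓ + j²)
Z = 94/3 (Z = (-⅓ + 4²)*2 = (-⅓ + 16)*2 = (47/3)*2 = 94/3 ≈ 31.333)
q(a) = 1 - a²/4 (q(a) = -(a*a - 4)/4 = -(a² - 4)/4 = -(-4 + a²)/4 = 1 - a²/4)
-7*Z + q(-11) = -7*94/3 + (1 - ¼*(-11)²) = -658/3 + (1 - ¼*121) = -658/3 + (1 - 121/4) = -658/3 - 117/4 = -2983/12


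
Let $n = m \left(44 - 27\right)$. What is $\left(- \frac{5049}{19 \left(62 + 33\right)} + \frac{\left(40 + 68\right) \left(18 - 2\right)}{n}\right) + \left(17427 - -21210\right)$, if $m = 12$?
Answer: $\frac{1185750432}{30685} \approx 38643.0$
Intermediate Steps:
$n = 204$ ($n = 12 \left(44 - 27\right) = 12 \cdot 17 = 204$)
$\left(- \frac{5049}{19 \left(62 + 33\right)} + \frac{\left(40 + 68\right) \left(18 - 2\right)}{n}\right) + \left(17427 - -21210\right) = \left(- \frac{5049}{19 \left(62 + 33\right)} + \frac{\left(40 + 68\right) \left(18 - 2\right)}{204}\right) + \left(17427 - -21210\right) = \left(- \frac{5049}{19 \cdot 95} + 108 \cdot 16 \cdot \frac{1}{204}\right) + \left(17427 + 21210\right) = \left(- \frac{5049}{1805} + 1728 \cdot \frac{1}{204}\right) + 38637 = \left(\left(-5049\right) \frac{1}{1805} + \frac{144}{17}\right) + 38637 = \left(- \frac{5049}{1805} + \frac{144}{17}\right) + 38637 = \frac{174087}{30685} + 38637 = \frac{1185750432}{30685}$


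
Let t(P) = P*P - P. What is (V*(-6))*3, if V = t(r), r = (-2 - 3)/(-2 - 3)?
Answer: 0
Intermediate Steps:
r = 1 (r = -5/(-5) = -5*(-1/5) = 1)
t(P) = P**2 - P
V = 0 (V = 1*(-1 + 1) = 1*0 = 0)
(V*(-6))*3 = (0*(-6))*3 = 0*3 = 0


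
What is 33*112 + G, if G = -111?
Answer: 3585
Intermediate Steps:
33*112 + G = 33*112 - 111 = 3696 - 111 = 3585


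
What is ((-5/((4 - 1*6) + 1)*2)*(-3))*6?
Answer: -180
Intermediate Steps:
((-5/((4 - 1*6) + 1)*2)*(-3))*6 = ((-5/((4 - 6) + 1)*2)*(-3))*6 = ((-5/(-2 + 1)*2)*(-3))*6 = ((-5/(-1)*2)*(-3))*6 = ((-5*(-1)*2)*(-3))*6 = ((5*2)*(-3))*6 = (10*(-3))*6 = -30*6 = -180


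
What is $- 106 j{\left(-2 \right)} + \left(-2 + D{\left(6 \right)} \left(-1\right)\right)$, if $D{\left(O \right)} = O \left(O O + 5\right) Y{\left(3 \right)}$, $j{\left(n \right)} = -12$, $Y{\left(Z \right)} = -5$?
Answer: $2500$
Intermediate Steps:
$D{\left(O \right)} = - 5 O \left(5 + O^{2}\right)$ ($D{\left(O \right)} = O \left(O O + 5\right) \left(-5\right) = O \left(O^{2} + 5\right) \left(-5\right) = O \left(5 + O^{2}\right) \left(-5\right) = - 5 O \left(5 + O^{2}\right)$)
$- 106 j{\left(-2 \right)} + \left(-2 + D{\left(6 \right)} \left(-1\right)\right) = \left(-106\right) \left(-12\right) - \left(2 - \left(-5\right) 6 \left(5 + 6^{2}\right) \left(-1\right)\right) = 1272 - \left(2 - \left(-5\right) 6 \left(5 + 36\right) \left(-1\right)\right) = 1272 - \left(2 - \left(-5\right) 6 \cdot 41 \left(-1\right)\right) = 1272 - -1228 = 1272 + \left(-2 + 1230\right) = 1272 + 1228 = 2500$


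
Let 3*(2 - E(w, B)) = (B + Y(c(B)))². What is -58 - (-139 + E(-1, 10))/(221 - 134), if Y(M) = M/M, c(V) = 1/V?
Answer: -14606/261 ≈ -55.962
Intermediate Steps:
Y(M) = 1
E(w, B) = 2 - (1 + B)²/3 (E(w, B) = 2 - (B + 1)²/3 = 2 - (1 + B)²/3)
-58 - (-139 + E(-1, 10))/(221 - 134) = -58 - (-139 + (2 - (1 + 10)²/3))/(221 - 134) = -58 - (-139 + (2 - ⅓*11²))/87 = -58 - (-139 + (2 - ⅓*121))/87 = -58 - (-139 + (2 - 121/3))/87 = -58 - (-139 - 115/3)/87 = -58 - (-532)/(3*87) = -58 - 1*(-532/261) = -58 + 532/261 = -14606/261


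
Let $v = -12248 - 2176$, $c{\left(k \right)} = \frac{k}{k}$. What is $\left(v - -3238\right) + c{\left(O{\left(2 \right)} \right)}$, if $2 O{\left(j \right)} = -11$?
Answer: $-11185$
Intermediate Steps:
$O{\left(j \right)} = - \frac{11}{2}$ ($O{\left(j \right)} = \frac{1}{2} \left(-11\right) = - \frac{11}{2}$)
$c{\left(k \right)} = 1$
$v = -14424$ ($v = -12248 - 2176 = -14424$)
$\left(v - -3238\right) + c{\left(O{\left(2 \right)} \right)} = \left(-14424 - -3238\right) + 1 = \left(-14424 + 3238\right) + 1 = -11186 + 1 = -11185$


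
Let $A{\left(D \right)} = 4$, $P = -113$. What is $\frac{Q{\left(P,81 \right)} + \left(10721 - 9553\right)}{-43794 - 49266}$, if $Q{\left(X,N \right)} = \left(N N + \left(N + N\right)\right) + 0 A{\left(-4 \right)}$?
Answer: $- \frac{7891}{93060} \approx -0.084795$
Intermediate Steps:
$Q{\left(X,N \right)} = N^{2} + 2 N$ ($Q{\left(X,N \right)} = \left(N N + \left(N + N\right)\right) + 0 \cdot 4 = \left(N^{2} + 2 N\right) + 0 = N^{2} + 2 N$)
$\frac{Q{\left(P,81 \right)} + \left(10721 - 9553\right)}{-43794 - 49266} = \frac{81 \left(2 + 81\right) + \left(10721 - 9553\right)}{-43794 - 49266} = \frac{81 \cdot 83 + 1168}{-93060} = \left(6723 + 1168\right) \left(- \frac{1}{93060}\right) = 7891 \left(- \frac{1}{93060}\right) = - \frac{7891}{93060}$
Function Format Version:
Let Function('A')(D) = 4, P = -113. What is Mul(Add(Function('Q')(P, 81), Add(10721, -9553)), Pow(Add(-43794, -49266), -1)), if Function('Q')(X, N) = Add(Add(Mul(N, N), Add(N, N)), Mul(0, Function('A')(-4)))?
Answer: Rational(-7891, 93060) ≈ -0.084795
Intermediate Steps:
Function('Q')(X, N) = Add(Pow(N, 2), Mul(2, N)) (Function('Q')(X, N) = Add(Add(Mul(N, N), Add(N, N)), Mul(0, 4)) = Add(Add(Pow(N, 2), Mul(2, N)), 0) = Add(Pow(N, 2), Mul(2, N)))
Mul(Add(Function('Q')(P, 81), Add(10721, -9553)), Pow(Add(-43794, -49266), -1)) = Mul(Add(Mul(81, Add(2, 81)), Add(10721, -9553)), Pow(Add(-43794, -49266), -1)) = Mul(Add(Mul(81, 83), 1168), Pow(-93060, -1)) = Mul(Add(6723, 1168), Rational(-1, 93060)) = Mul(7891, Rational(-1, 93060)) = Rational(-7891, 93060)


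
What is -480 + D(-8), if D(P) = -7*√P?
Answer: -480 - 14*I*√2 ≈ -480.0 - 19.799*I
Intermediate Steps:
-480 + D(-8) = -480 - 14*I*√2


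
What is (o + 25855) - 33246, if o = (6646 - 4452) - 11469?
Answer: -16666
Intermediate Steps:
o = -9275 (o = 2194 - 11469 = -9275)
(o + 25855) - 33246 = (-9275 + 25855) - 33246 = 16580 - 33246 = -16666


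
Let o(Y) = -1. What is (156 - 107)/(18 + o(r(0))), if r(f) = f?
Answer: 49/17 ≈ 2.8824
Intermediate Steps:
(156 - 107)/(18 + o(r(0))) = (156 - 107)/(18 - 1) = 49/17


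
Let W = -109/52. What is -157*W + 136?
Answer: 24185/52 ≈ 465.10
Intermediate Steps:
W = -109/52 (W = -109*1/52 = -109/52 ≈ -2.0962)
-157*W + 136 = -157*(-109/52) + 136 = 17113/52 + 136 = 24185/52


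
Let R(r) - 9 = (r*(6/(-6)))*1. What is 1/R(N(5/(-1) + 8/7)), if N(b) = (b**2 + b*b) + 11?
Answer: -49/1556 ≈ -0.031491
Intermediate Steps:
N(b) = 11 + 2*b**2 (N(b) = (b**2 + b**2) + 11 = 2*b**2 + 11 = 11 + 2*b**2)
R(r) = 9 - r (R(r) = 9 + (r*(6/(-6)))*1 = 9 + (r*(6*(-1/6)))*1 = 9 + (r*(-1))*1 = 9 - r*1 = 9 - r)
1/R(N(5/(-1) + 8/7)) = 1/(9 - (11 + 2*(5/(-1) + 8/7)**2)) = 1/(9 - (11 + 2*(5*(-1) + 8*(1/7))**2)) = 1/(9 - (11 + 2*(-5 + 8/7)**2)) = 1/(9 - (11 + 2*(-27/7)**2)) = 1/(9 - (11 + 2*(729/49))) = 1/(9 - (11 + 1458/49)) = 1/(9 - 1*1997/49) = 1/(9 - 1997/49) = 1/(-1556/49) = -49/1556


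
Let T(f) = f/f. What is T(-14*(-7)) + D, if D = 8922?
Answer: 8923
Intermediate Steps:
T(f) = 1
T(-14*(-7)) + D = 1 + 8922 = 8923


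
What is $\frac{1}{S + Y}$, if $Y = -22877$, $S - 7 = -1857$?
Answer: $- \frac{1}{24727} \approx -4.0442 \cdot 10^{-5}$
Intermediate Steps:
$S = -1850$ ($S = 7 - 1857 = -1850$)
$\frac{1}{S + Y} = \frac{1}{-1850 - 22877} = \frac{1}{-24727} = - \frac{1}{24727}$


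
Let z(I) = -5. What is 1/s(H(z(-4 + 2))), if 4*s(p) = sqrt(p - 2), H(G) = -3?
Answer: -4*I*sqrt(5)/5 ≈ -1.7889*I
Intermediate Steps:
s(p) = sqrt(-2 + p)/4 (s(p) = sqrt(p - 2)/4 = sqrt(-2 + p)/4)
1/s(H(z(-4 + 2))) = 1/(sqrt(-2 - 3)/4) = 1/(sqrt(-5)/4) = 1/((I*sqrt(5))/4) = 1/(I*sqrt(5)/4) = -4*I*sqrt(5)/5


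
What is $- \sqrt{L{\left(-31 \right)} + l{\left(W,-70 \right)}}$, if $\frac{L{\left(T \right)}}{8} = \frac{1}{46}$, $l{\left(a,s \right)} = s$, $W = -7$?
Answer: $- \frac{i \sqrt{36938}}{23} \approx - 8.3562 i$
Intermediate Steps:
$L{\left(T \right)} = \frac{4}{23}$ ($L{\left(T \right)} = \frac{8}{46} = 8 \cdot \frac{1}{46} = \frac{4}{23}$)
$- \sqrt{L{\left(-31 \right)} + l{\left(W,-70 \right)}} = - \sqrt{\frac{4}{23} - 70} = - \sqrt{- \frac{1606}{23}} = - \frac{i \sqrt{36938}}{23}$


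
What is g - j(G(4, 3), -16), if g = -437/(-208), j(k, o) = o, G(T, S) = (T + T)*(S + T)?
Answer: 3765/208 ≈ 18.101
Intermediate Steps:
G(T, S) = 2*T*(S + T) (G(T, S) = (2*T)*(S + T) = 2*T*(S + T))
g = 437/208 (g = -437*(-1/208) = 437/208 ≈ 2.1010)
g - j(G(4, 3), -16) = 437/208 - 1*(-16) = 437/208 + 16 = 3765/208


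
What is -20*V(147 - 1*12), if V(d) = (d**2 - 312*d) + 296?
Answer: 471980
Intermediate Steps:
V(d) = 296 + d**2 - 312*d
-20*V(147 - 1*12) = -20*(296 + (147 - 1*12)**2 - 312*(147 - 1*12)) = -20*(296 + (147 - 12)**2 - 312*(147 - 12)) = -20*(296 + 135**2 - 312*135) = -20*(296 + 18225 - 42120) = -20*(-23599) = 471980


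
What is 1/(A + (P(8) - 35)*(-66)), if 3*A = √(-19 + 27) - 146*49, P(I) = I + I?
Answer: -1272/1438207 - 3*√2/5752828 ≈ -0.00088517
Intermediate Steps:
P(I) = 2*I
A = -7154/3 + 2*√2/3 (A = (√(-19 + 27) - 146*49)/3 = (√8 - 7154)/3 = (2*√2 - 7154)/3 = (-7154 + 2*√2)/3 = -7154/3 + 2*√2/3 ≈ -2383.7)
1/(A + (P(8) - 35)*(-66)) = 1/((-7154/3 + 2*√2/3) + (2*8 - 35)*(-66)) = 1/((-7154/3 + 2*√2/3) + (16 - 35)*(-66)) = 1/((-7154/3 + 2*√2/3) - 19*(-66)) = 1/((-7154/3 + 2*√2/3) + 1254) = 1/(-3392/3 + 2*√2/3)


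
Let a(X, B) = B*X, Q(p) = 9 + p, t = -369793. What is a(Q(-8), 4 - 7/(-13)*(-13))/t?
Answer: 3/369793 ≈ 8.1126e-6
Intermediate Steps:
a(Q(-8), 4 - 7/(-13)*(-13))/t = ((4 - 7/(-13)*(-13))*(9 - 8))/(-369793) = ((4 - 7*(-1/13)*(-13))*1)*(-1/369793) = ((4 + (7/13)*(-13))*1)*(-1/369793) = ((4 - 7)*1)*(-1/369793) = -3*1*(-1/369793) = -3*(-1/369793) = 3/369793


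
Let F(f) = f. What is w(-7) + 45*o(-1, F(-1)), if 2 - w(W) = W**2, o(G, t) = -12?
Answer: -587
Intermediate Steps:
w(W) = 2 - W**2
w(-7) + 45*o(-1, F(-1)) = (2 - 1*(-7)**2) + 45*(-12) = (2 - 1*49) - 540 = (2 - 49) - 540 = -47 - 540 = -587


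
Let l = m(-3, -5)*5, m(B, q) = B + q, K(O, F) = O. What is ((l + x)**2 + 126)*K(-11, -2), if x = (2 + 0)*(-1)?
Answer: -20790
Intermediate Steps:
l = -40 (l = (-3 - 5)*5 = -8*5 = -40)
x = -2 (x = 2*(-1) = -2)
((l + x)**2 + 126)*K(-11, -2) = ((-40 - 2)**2 + 126)*(-11) = ((-42)**2 + 126)*(-11) = (1764 + 126)*(-11) = 1890*(-11) = -20790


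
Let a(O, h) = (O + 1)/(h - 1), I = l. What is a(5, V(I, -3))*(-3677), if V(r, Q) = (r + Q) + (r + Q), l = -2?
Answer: 22062/11 ≈ 2005.6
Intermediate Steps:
I = -2
V(r, Q) = 2*Q + 2*r (V(r, Q) = (Q + r) + (Q + r) = 2*Q + 2*r)
a(O, h) = (1 + O)/(-1 + h)
a(5, V(I, -3))*(-3677) = ((1 + 5)/(-1 + (2*(-3) + 2*(-2))))*(-3677) = (6/(-1 + (-6 - 4)))*(-3677) = (6/(-1 - 10))*(-3677) = (6/(-11))*(-3677) = -1/11*6*(-3677) = -6/11*(-3677) = 22062/11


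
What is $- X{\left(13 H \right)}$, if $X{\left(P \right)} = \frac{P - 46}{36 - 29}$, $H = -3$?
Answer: $\frac{85}{7} \approx 12.143$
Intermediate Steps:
$X{\left(P \right)} = - \frac{46}{7} + \frac{P}{7}$ ($X{\left(P \right)} = \frac{-46 + P}{7} = \left(-46 + P\right) \frac{1}{7} = - \frac{46}{7} + \frac{P}{7}$)
$- X{\left(13 H \right)} = - (- \frac{46}{7} + \frac{13 \left(-3\right)}{7}) = - (- \frac{46}{7} + \frac{1}{7} \left(-39\right)) = - (- \frac{46}{7} - \frac{39}{7}) = \left(-1\right) \left(- \frac{85}{7}\right) = \frac{85}{7}$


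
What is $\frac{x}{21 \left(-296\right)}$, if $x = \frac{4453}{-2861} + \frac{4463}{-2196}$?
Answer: $\frac{22547431}{39053611296} \approx 0.00057735$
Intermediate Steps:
$x = - \frac{22547431}{6282756}$ ($x = 4453 \left(- \frac{1}{2861}\right) + 4463 \left(- \frac{1}{2196}\right) = - \frac{4453}{2861} - \frac{4463}{2196} = - \frac{22547431}{6282756} \approx -3.5888$)
$\frac{x}{21 \left(-296\right)} = - \frac{22547431}{6282756 \cdot 21 \left(-296\right)} = - \frac{22547431}{6282756 \left(-6216\right)} = \left(- \frac{22547431}{6282756}\right) \left(- \frac{1}{6216}\right) = \frac{22547431}{39053611296}$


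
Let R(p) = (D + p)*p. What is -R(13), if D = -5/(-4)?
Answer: -741/4 ≈ -185.25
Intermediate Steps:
D = 5/4 (D = -5*(-1/4) = 5/4 ≈ 1.2500)
R(p) = p*(5/4 + p) (R(p) = (5/4 + p)*p = p*(5/4 + p))
-R(13) = -13*(5 + 4*13)/4 = -13*(5 + 52)/4 = -13*57/4 = -1*741/4 = -741/4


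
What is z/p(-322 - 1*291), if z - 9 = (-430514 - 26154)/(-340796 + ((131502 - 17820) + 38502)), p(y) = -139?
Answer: -538544/6554267 ≈ -0.082167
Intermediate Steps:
z = 538544/47153 (z = 9 + (-430514 - 26154)/(-340796 + ((131502 - 17820) + 38502)) = 9 - 456668/(-340796 + (113682 + 38502)) = 9 - 456668/(-340796 + 152184) = 9 - 456668/(-188612) = 9 - 456668*(-1/188612) = 9 + 114167/47153 = 538544/47153 ≈ 11.421)
z/p(-322 - 1*291) = (538544/47153)/(-139) = (538544/47153)*(-1/139) = -538544/6554267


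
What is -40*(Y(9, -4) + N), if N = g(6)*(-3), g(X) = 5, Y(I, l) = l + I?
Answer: 400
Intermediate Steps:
Y(I, l) = I + l
N = -15 (N = 5*(-3) = -15)
-40*(Y(9, -4) + N) = -40*((9 - 4) - 15) = -40*(5 - 15) = -40*(-10) = 400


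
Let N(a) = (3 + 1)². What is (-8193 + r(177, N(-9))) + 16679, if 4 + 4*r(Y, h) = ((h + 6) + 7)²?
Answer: 34781/4 ≈ 8695.3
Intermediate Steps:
N(a) = 16 (N(a) = 4² = 16)
r(Y, h) = -1 + (13 + h)²/4 (r(Y, h) = -1 + ((h + 6) + 7)²/4 = -1 + ((6 + h) + 7)²/4 = -1 + (13 + h)²/4)
(-8193 + r(177, N(-9))) + 16679 = (-8193 + (-1 + (13 + 16)²/4)) + 16679 = (-8193 + (-1 + (¼)*29²)) + 16679 = (-8193 + (-1 + (¼)*841)) + 16679 = (-8193 + (-1 + 841/4)) + 16679 = (-8193 + 837/4) + 16679 = -31935/4 + 16679 = 34781/4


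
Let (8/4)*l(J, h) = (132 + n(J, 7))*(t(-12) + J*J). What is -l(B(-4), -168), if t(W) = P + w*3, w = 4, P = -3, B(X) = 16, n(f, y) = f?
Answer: -19610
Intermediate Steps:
t(W) = 9 (t(W) = -3 + 4*3 = -3 + 12 = 9)
l(J, h) = (9 + J²)*(132 + J)/2 (l(J, h) = ((132 + J)*(9 + J*J))/2 = ((132 + J)*(9 + J²))/2 = ((9 + J²)*(132 + J))/2 = (9 + J²)*(132 + J)/2)
-l(B(-4), -168) = -(594 + (½)*16³ + 66*16² + (9/2)*16) = -(594 + (½)*4096 + 66*256 + 72) = -(594 + 2048 + 16896 + 72) = -1*19610 = -19610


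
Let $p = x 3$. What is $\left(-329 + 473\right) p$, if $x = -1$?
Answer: $-432$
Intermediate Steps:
$p = -3$ ($p = \left(-1\right) 3 = -3$)
$\left(-329 + 473\right) p = \left(-329 + 473\right) \left(-3\right) = 144 \left(-3\right) = -432$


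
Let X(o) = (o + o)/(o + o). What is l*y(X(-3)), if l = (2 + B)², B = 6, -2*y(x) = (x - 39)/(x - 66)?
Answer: -1216/65 ≈ -18.708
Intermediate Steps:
X(o) = 1 (X(o) = (2*o)/((2*o)) = (2*o)*(1/(2*o)) = 1)
y(x) = -(-39 + x)/(2*(-66 + x)) (y(x) = -(x - 39)/(2*(x - 66)) = -(-39 + x)/(2*(-66 + x)))
l = 64 (l = (2 + 6)² = 8² = 64)
l*y(X(-3)) = 64*((39 - 1*1)/(2*(-66 + 1))) = 64*((½)*(39 - 1)/(-65)) = 64*((½)*(-1/65)*38) = 64*(-19/65) = -1216/65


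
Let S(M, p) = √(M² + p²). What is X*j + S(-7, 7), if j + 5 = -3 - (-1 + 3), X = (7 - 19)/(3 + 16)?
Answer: 120/19 + 7*√2 ≈ 16.215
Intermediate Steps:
X = -12/19 ≈ -0.63158
j = -10 (j = -5 + (-3 - (-1 + 3)) = -5 + (-3 - 1*2) = -5 + (-3 - 2) = -5 - 5 = -10)
X*j + S(-7, 7) = -12/19*(-10) + √((-7)² + 7²) = 120/19 + √(49 + 49) = 120/19 + √98 = 120/19 + 7*√2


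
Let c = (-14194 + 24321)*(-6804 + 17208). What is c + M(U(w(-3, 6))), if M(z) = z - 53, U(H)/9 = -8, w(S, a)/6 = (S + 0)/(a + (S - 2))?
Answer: 105361183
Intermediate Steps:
w(S, a) = 6*S/(-2 + S + a) (w(S, a) = 6*((S + 0)/(a + (S - 2))) = 6*(S/(a + (-2 + S))) = 6*(S/(-2 + S + a)) = 6*S/(-2 + S + a))
U(H) = -72 (U(H) = 9*(-8) = -72)
M(z) = -53 + z
c = 105361308 (c = 10127*10404 = 105361308)
c + M(U(w(-3, 6))) = 105361308 + (-53 - 72) = 105361308 - 125 = 105361183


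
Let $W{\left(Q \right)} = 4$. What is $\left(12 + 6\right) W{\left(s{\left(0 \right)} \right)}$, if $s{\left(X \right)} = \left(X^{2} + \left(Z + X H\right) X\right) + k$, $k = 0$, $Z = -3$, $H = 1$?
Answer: $72$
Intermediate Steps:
$s{\left(X \right)} = X^{2} + X \left(-3 + X\right)$ ($s{\left(X \right)} = \left(X^{2} + \left(-3 + X 1\right) X\right) + 0 = \left(X^{2} + \left(-3 + X\right) X\right) + 0 = \left(X^{2} + X \left(-3 + X\right)\right) + 0 = X^{2} + X \left(-3 + X\right)$)
$\left(12 + 6\right) W{\left(s{\left(0 \right)} \right)} = \left(12 + 6\right) 4 = 18 \cdot 4 = 72$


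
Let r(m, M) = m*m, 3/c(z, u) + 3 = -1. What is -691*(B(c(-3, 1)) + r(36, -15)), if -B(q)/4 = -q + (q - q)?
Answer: -893463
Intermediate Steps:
c(z, u) = -¾ (c(z, u) = 3/(-3 - 1) = 3/(-4) = 3*(-¼) = -¾)
B(q) = 4*q (B(q) = -4*(-q + (q - q)) = -4*(-q + 0) = -(-4)*q = 4*q)
r(m, M) = m²
-691*(B(c(-3, 1)) + r(36, -15)) = -691*(4*(-¾) + 36²) = -691*(-3 + 1296) = -691*1293 = -893463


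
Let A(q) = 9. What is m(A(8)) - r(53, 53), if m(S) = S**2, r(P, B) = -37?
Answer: 118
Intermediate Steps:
m(A(8)) - r(53, 53) = 9**2 - 1*(-37) = 81 + 37 = 118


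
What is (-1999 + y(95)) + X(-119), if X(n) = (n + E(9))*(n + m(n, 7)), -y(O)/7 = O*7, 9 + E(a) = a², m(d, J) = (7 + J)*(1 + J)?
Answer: -6325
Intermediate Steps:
m(d, J) = (1 + J)*(7 + J)
E(a) = -9 + a²
y(O) = -49*O (y(O) = -7*O*7 = -49*O)
X(n) = (72 + n)*(112 + n) (X(n) = (n + (-9 + 9²))*(n + (7 + 7² + 8*7)) = (n + (-9 + 81))*(n + (7 + 49 + 56)) = (n + 72)*(n + 112) = (72 + n)*(112 + n))
(-1999 + y(95)) + X(-119) = (-1999 - 49*95) + (8064 + (-119)² + 184*(-119)) = (-1999 - 4655) + (8064 + 14161 - 21896) = -6654 + 329 = -6325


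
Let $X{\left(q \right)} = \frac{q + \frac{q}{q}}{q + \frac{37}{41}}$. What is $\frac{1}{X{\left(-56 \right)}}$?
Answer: $\frac{2259}{2255} \approx 1.0018$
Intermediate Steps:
$X{\left(q \right)} = \frac{1 + q}{\frac{37}{41} + q}$ ($X{\left(q \right)} = \frac{q + 1}{q + 37 \cdot \frac{1}{41}} = \frac{1 + q}{q + \frac{37}{41}} = \frac{1 + q}{\frac{37}{41} + q}$)
$\frac{1}{X{\left(-56 \right)}} = \frac{1}{41 \frac{1}{37 + 41 \left(-56\right)} \left(1 - 56\right)} = \frac{1}{41 \frac{1}{37 - 2296} \left(-55\right)} = \frac{1}{41 \frac{1}{-2259} \left(-55\right)} = \frac{1}{41 \left(- \frac{1}{2259}\right) \left(-55\right)} = \frac{1}{\frac{2255}{2259}} = \frac{2259}{2255}$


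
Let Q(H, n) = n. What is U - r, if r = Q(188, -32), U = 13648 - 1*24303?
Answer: -10623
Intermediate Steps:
U = -10655 (U = 13648 - 24303 = -10655)
r = -32
U - r = -10655 - 1*(-32) = -10655 + 32 = -10623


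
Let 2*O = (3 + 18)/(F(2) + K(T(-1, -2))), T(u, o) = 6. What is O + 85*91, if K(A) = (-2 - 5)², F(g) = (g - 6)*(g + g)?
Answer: 170177/22 ≈ 7735.3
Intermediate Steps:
F(g) = 2*g*(-6 + g) (F(g) = (-6 + g)*(2*g) = 2*g*(-6 + g))
K(A) = 49 (K(A) = (-7)² = 49)
O = 7/22 (O = ((3 + 18)/(2*2*(-6 + 2) + 49))/2 = (21/(2*2*(-4) + 49))/2 = (21/(-16 + 49))/2 = (21/33)/2 = (21*(1/33))/2 = (½)*(7/11) = 7/22 ≈ 0.31818)
O + 85*91 = 7/22 + 85*91 = 7/22 + 7735 = 170177/22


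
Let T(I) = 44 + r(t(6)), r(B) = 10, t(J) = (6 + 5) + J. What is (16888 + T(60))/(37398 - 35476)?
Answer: 8471/961 ≈ 8.8148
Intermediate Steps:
t(J) = 11 + J
T(I) = 54 (T(I) = 44 + 10 = 54)
(16888 + T(60))/(37398 - 35476) = (16888 + 54)/(37398 - 35476) = 16942/1922 = 16942*(1/1922) = 8471/961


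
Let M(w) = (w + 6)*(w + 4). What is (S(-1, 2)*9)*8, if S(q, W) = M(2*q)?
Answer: 576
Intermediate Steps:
M(w) = (4 + w)*(6 + w) (M(w) = (6 + w)*(4 + w) = (4 + w)*(6 + w))
S(q, W) = 24 + 4*q² + 20*q (S(q, W) = 24 + (2*q)² + 10*(2*q) = 24 + 4*q² + 20*q)
(S(-1, 2)*9)*8 = ((24 + 4*(-1)² + 20*(-1))*9)*8 = ((24 + 4*1 - 20)*9)*8 = ((24 + 4 - 20)*9)*8 = (8*9)*8 = 72*8 = 576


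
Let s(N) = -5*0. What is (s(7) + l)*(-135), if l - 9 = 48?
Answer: -7695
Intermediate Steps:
l = 57 (l = 9 + 48 = 57)
s(N) = 0
(s(7) + l)*(-135) = (0 + 57)*(-135) = 57*(-135) = -7695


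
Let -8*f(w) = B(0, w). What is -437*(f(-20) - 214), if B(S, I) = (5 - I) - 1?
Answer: 94829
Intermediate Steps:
B(S, I) = 4 - I
f(w) = -½ + w/8 (f(w) = -(4 - w)/8 = -½ + w/8)
-437*(f(-20) - 214) = -437*((-½ + (⅛)*(-20)) - 214) = -437*((-½ - 5/2) - 214) = -437*(-3 - 214) = -437*(-217) = 94829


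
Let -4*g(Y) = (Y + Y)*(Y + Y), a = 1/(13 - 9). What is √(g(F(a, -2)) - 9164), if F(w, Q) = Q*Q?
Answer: 6*I*√255 ≈ 95.812*I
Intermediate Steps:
a = ¼ (a = 1/4 = ¼ ≈ 0.25000)
F(w, Q) = Q²
g(Y) = -Y² (g(Y) = -(Y + Y)*(Y + Y)/4 = -2*Y*2*Y/4 = -Y²)
√(g(F(a, -2)) - 9164) = √(-((-2)²)² - 9164) = √(-1*4² - 9164) = √(-1*16 - 9164) = √(-16 - 9164) = √(-9180) = 6*I*√255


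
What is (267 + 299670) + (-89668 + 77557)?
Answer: 287826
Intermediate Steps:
(267 + 299670) + (-89668 + 77557) = 299937 - 12111 = 287826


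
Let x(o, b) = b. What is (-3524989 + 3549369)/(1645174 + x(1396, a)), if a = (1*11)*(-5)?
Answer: 24380/1645119 ≈ 0.014820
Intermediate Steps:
a = -55 (a = 11*(-5) = -55)
(-3524989 + 3549369)/(1645174 + x(1396, a)) = (-3524989 + 3549369)/(1645174 - 55) = 24380/1645119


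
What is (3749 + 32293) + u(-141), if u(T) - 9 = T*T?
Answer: 55932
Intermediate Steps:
u(T) = 9 + T² (u(T) = 9 + T*T = 9 + T²)
(3749 + 32293) + u(-141) = (3749 + 32293) + (9 + (-141)²) = 36042 + (9 + 19881) = 36042 + 19890 = 55932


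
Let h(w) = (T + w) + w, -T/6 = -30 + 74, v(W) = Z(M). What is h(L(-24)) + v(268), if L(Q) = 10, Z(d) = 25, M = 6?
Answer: -219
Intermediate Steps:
v(W) = 25
T = -264 (T = -6*(-30 + 74) = -6*44 = -264)
h(w) = -264 + 2*w (h(w) = (-264 + w) + w = -264 + 2*w)
h(L(-24)) + v(268) = (-264 + 2*10) + 25 = (-264 + 20) + 25 = -244 + 25 = -219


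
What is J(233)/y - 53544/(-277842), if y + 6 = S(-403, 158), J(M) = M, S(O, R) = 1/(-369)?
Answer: -3961570279/102570005 ≈ -38.623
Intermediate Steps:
S(O, R) = -1/369
y = -2215/369 (y = -6 - 1/369 = -2215/369 ≈ -6.0027)
J(233)/y - 53544/(-277842) = 233/(-2215/369) - 53544/(-277842) = 233*(-369/2215) - 53544*(-1/277842) = -85977/2215 + 8924/46307 = -3961570279/102570005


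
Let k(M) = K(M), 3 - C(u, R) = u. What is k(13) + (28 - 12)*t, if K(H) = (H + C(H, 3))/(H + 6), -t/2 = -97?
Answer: 58979/19 ≈ 3104.2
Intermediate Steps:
t = 194 (t = -2*(-97) = 194)
C(u, R) = 3 - u
K(H) = 3/(6 + H) (K(H) = (H + (3 - H))/(H + 6) = 3/(6 + H))
k(M) = 3/(6 + M)
k(13) + (28 - 12)*t = 3/(6 + 13) + (28 - 12)*194 = 3/19 + 16*194 = 3*(1/19) + 3104 = 3/19 + 3104 = 58979/19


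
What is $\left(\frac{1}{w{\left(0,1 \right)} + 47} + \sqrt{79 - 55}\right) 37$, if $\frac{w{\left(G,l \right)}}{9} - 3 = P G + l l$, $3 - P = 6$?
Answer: $\frac{37}{83} + 74 \sqrt{6} \approx 181.71$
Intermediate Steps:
$P = -3$ ($P = 3 - 6 = -3$)
$w{\left(G,l \right)} = 27 - 27 G + 9 l^{2}$ ($w{\left(G,l \right)} = 27 + 9 \left(- 3 G + l l\right) = 27 + 9 \left(- 3 G + l^{2}\right) = 27 + 9 \left(l^{2} - 3 G\right) = 27 - \left(- 9 l^{2} + 27 G\right) = 27 - 27 G + 9 l^{2}$)
$\left(\frac{1}{w{\left(0,1 \right)} + 47} + \sqrt{79 - 55}\right) 37 = \left(\frac{1}{\left(27 - 0 + 9 \cdot 1^{2}\right) + 47} + \sqrt{79 - 55}\right) 37 = \left(\frac{1}{\left(27 + 0 + 9 \cdot 1\right) + 47} + \sqrt{24}\right) 37 = \left(\frac{1}{\left(27 + 0 + 9\right) + 47} + 2 \sqrt{6}\right) 37 = \left(\frac{1}{36 + 47} + 2 \sqrt{6}\right) 37 = \left(\frac{1}{83} + 2 \sqrt{6}\right) 37 = \frac{37}{83} + 74 \sqrt{6}$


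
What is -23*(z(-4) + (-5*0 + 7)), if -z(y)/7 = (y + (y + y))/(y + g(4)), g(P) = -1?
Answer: 1127/5 ≈ 225.40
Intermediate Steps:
z(y) = -21*y/(-1 + y) (z(y) = -7*(y + (y + y))/(y - 1) = -7*(y + 2*y)/(-1 + y) = -7*3*y/(-1 + y) = -21*y/(-1 + y))
-23*(z(-4) + (-5*0 + 7)) = -23*(-21*(-4)/(-1 - 4) + (-5*0 + 7)) = -23*(-21*(-4)/(-5) + (0 + 7)) = -23*(-21*(-4)*(-1/5) + 7) = -23*(-84/5 + 7) = -23*(-49/5) = 1127/5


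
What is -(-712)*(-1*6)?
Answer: -4272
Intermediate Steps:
-(-712)*(-1*6) = -(-712)*(-6) = -89*48 = -4272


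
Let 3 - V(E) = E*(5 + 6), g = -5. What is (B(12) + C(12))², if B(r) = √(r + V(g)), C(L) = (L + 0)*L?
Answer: (144 + √70)² ≈ 23216.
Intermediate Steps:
V(E) = 3 - 11*E (V(E) = 3 - E*(5 + 6) = 3 - E*11 = 3 - 11*E)
C(L) = L² (C(L) = L*L = L²)
B(r) = √(58 + r) (B(r) = √(r + (3 - 11*(-5))) = √(r + (3 + 55)) = √(r + 58) = √(58 + r))
(B(12) + C(12))² = (√(58 + 12) + 12²)² = (√70 + 144)² = (144 + √70)²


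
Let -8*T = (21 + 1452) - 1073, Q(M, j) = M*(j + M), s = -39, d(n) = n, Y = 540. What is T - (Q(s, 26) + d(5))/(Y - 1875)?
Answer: -66238/1335 ≈ -49.616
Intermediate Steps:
Q(M, j) = M*(M + j)
T = -50 (T = -((21 + 1452) - 1073)/8 = -(1473 - 1073)/8 = -⅛*400 = -50)
T - (Q(s, 26) + d(5))/(Y - 1875) = -50 - (-39*(-39 + 26) + 5)/(540 - 1875) = -50 - (-39*(-13) + 5)/(-1335) = -50 - (507 + 5)*(-1)/1335 = -50 - 512*(-1)/1335 = -50 - 1*(-512/1335) = -50 + 512/1335 = -66238/1335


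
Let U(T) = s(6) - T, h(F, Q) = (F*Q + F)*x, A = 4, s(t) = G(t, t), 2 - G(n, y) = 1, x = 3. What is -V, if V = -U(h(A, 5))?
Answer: -71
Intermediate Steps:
G(n, y) = 1 (G(n, y) = 2 - 1*1 = 2 - 1 = 1)
s(t) = 1
h(F, Q) = 3*F + 3*F*Q (h(F, Q) = (F*Q + F)*3 = (F + F*Q)*3 = 3*F + 3*F*Q)
U(T) = 1 - T
V = 71 (V = -(1 - 3*4*(1 + 5)) = -(1 - 3*4*6) = -(1 - 1*72) = -(1 - 72) = -1*(-71) = 71)
-V = -1*71 = -71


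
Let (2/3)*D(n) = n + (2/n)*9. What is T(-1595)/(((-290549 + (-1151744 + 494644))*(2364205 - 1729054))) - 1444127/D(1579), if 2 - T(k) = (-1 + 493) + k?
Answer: -914999282715082820173/1500693115681896741 ≈ -609.72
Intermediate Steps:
D(n) = 27/n + 3*n/2 (D(n) = 3*(n + (2/n)*9)/2 = 3*(n + 18/n)/2 = 27/n + 3*n/2)
T(k) = -490 - k (T(k) = 2 - ((-1 + 493) + k) = 2 - (492 + k) = 2 + (-492 - k) = -490 - k)
T(-1595)/(((-290549 + (-1151744 + 494644))*(2364205 - 1729054))) - 1444127/D(1579) = (-490 - 1*(-1595))/(((-290549 + (-1151744 + 494644))*(2364205 - 1729054))) - 1444127/(27/1579 + (3/2)*1579) = (-490 + 1595)/(((-290549 - 657100)*635151)) - 1444127/(27*(1/1579) + 4737/2) = 1105/((-947649*635151)) - 1444127/(27/1579 + 4737/2) = 1105/(-601900209999) - 1444127/7479777/3158 = 1105*(-1/601900209999) - 1444127*3158/7479777 = -1105/601900209999 - 4560553066/7479777 = -914999282715082820173/1500693115681896741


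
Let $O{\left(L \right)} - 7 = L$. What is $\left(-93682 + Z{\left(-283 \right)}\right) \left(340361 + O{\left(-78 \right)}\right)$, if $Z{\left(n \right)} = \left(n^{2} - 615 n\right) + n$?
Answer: $54503909010$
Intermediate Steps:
$O{\left(L \right)} = 7 + L$
$Z{\left(n \right)} = n^{2} - 614 n$
$\left(-93682 + Z{\left(-283 \right)}\right) \left(340361 + O{\left(-78 \right)}\right) = \left(-93682 - 283 \left(-614 - 283\right)\right) \left(340361 + \left(7 - 78\right)\right) = \left(-93682 - -253851\right) \left(340361 - 71\right) = \left(-93682 + 253851\right) 340290 = 160169 \cdot 340290 = 54503909010$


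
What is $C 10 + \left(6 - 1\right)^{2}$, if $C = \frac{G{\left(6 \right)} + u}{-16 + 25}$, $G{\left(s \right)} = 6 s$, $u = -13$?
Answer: $\frac{455}{9} \approx 50.556$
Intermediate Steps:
$C = \frac{23}{9}$ ($C = \frac{6 \cdot 6 - 13}{-16 + 25} = \frac{36 - 13}{9} = 23 \cdot \frac{1}{9} = \frac{23}{9} \approx 2.5556$)
$C 10 + \left(6 - 1\right)^{2} = \frac{23}{9} \cdot 10 + \left(6 - 1\right)^{2} = \frac{230}{9} + 5^{2} = \frac{230}{9} + 25 = \frac{455}{9}$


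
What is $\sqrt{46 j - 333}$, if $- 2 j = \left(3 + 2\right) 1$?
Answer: $8 i \sqrt{7} \approx 21.166 i$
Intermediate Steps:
$j = - \frac{5}{2}$ ($j = - \frac{\left(3 + 2\right) 1}{2} = - \frac{5 \cdot 1}{2} = \left(- \frac{1}{2}\right) 5 = - \frac{5}{2} \approx -2.5$)
$\sqrt{46 j - 333} = \sqrt{46 \left(- \frac{5}{2}\right) - 333} = \sqrt{-115 - 333} = \sqrt{-448} = 8 i \sqrt{7}$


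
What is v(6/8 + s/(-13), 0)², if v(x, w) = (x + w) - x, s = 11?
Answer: 0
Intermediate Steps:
v(x, w) = w (v(x, w) = (w + x) - x = w)
v(6/8 + s/(-13), 0)² = 0² = 0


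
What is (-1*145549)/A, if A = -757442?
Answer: 145549/757442 ≈ 0.19216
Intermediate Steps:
(-1*145549)/A = -1*145549/(-757442) = -145549*(-1/757442) = 145549/757442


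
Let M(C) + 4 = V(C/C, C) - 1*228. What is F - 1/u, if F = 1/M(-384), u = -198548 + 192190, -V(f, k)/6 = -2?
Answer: -279/63580 ≈ -0.0043882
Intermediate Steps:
V(f, k) = 12 (V(f, k) = -6*(-2) = 12)
u = -6358
M(C) = -220 (M(C) = -4 + (12 - 1*228) = -4 + (12 - 228) = -4 - 216 = -220)
F = -1/220 (F = 1/(-220) = -1/220 ≈ -0.0045455)
F - 1/u = -1/220 - 1/(-6358) = -1/220 - 1*(-1/6358) = -1/220 + 1/6358 = -279/63580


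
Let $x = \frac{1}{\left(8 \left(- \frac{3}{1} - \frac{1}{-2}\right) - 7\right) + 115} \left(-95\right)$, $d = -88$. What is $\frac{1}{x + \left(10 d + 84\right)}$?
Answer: $- \frac{88}{70143} \approx -0.0012546$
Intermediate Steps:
$x = - \frac{95}{88}$ ($x = \frac{1}{\left(8 \left(\left(-3\right) 1 - - \frac{1}{2}\right) - 7\right) + 115} \left(-95\right) = \frac{1}{\left(8 \left(-3 + \frac{1}{2}\right) - 7\right) + 115} \left(-95\right) = \frac{1}{\left(8 \left(- \frac{5}{2}\right) - 7\right) + 115} \left(-95\right) = \frac{1}{\left(-20 - 7\right) + 115} \left(-95\right) = \frac{1}{-27 + 115} \left(-95\right) = \frac{1}{88} \left(-95\right) = - \frac{95}{88} \approx -1.0795$)
$\frac{1}{x + \left(10 d + 84\right)} = \frac{1}{- \frac{95}{88} + \left(10 \left(-88\right) + 84\right)} = \frac{1}{- \frac{95}{88} + \left(-880 + 84\right)} = \frac{1}{- \frac{95}{88} - 796} = \frac{1}{- \frac{70143}{88}} = - \frac{88}{70143}$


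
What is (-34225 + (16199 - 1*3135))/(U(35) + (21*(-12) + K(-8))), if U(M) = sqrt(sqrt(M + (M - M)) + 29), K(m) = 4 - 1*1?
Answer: 21161/(249 - sqrt(29 + sqrt(35))) ≈ 87.050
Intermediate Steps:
K(m) = 3 (K(m) = 4 - 1 = 3)
U(M) = sqrt(29 + sqrt(M)) (U(M) = sqrt(sqrt(M + 0) + 29) = sqrt(sqrt(M) + 29) = sqrt(29 + sqrt(M)))
(-34225 + (16199 - 1*3135))/(U(35) + (21*(-12) + K(-8))) = (-34225 + (16199 - 1*3135))/(sqrt(29 + sqrt(35)) + (21*(-12) + 3)) = (-34225 + (16199 - 3135))/(sqrt(29 + sqrt(35)) + (-252 + 3)) = (-34225 + 13064)/(sqrt(29 + sqrt(35)) - 249) = -21161/(-249 + sqrt(29 + sqrt(35)))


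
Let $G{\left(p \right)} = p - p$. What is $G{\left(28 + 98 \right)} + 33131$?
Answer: $33131$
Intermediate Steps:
$G{\left(p \right)} = 0$
$G{\left(28 + 98 \right)} + 33131 = 0 + 33131 = 33131$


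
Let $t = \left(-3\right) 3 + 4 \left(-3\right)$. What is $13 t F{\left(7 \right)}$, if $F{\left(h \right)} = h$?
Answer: $-1911$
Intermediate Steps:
$t = -21$ ($t = -9 - 12 = -21$)
$13 t F{\left(7 \right)} = 13 \left(-21\right) 7 = \left(-273\right) 7 = -1911$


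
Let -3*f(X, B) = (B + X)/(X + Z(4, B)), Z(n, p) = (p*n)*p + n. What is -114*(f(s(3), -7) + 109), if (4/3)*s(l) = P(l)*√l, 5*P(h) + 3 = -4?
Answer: -198820890676/15998677 - 3303720*√3/15998677 ≈ -12428.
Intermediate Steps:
Z(n, p) = n + n*p² (Z(n, p) = (n*p)*p + n = n*p² + n = n + n*p²)
P(h) = -7/5 (P(h) = -⅗ + (⅕)*(-4) = -⅗ - ⅘ = -7/5)
s(l) = -21*√l/20 (s(l) = 3*(-7*√l/5)/4 = -21*√l/20)
f(X, B) = -(B + X)/(3*(4 + X + 4*B²)) (f(X, B) = -(B + X)/(3*(X + 4*(1 + B²))) = -(B + X)/(3*(X + (4 + 4*B²))) = -(B + X)/(3*(4 + X + 4*B²)))
-114*(f(s(3), -7) + 109) = -114*((-1*(-7) - (-21)*√3/20)/(3*(4 - 21*√3/20 + 4*(-7)²)) + 109) = -114*((7 + 21*√3/20)/(3*(4 - 21*√3/20 + 4*49)) + 109) = -114*((7 + 21*√3/20)/(3*(4 - 21*√3/20 + 196)) + 109) = -114*((7 + 21*√3/20)/(3*(200 - 21*√3/20)) + 109) = -114*(109 + (7 + 21*√3/20)/(3*(200 - 21*√3/20))) = -12426 - 38*(7 + 21*√3/20)/(200 - 21*√3/20)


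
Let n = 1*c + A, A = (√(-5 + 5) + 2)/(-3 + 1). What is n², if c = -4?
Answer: 25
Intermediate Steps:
A = -1 (A = (√0 + 2)/(-2) = (0 + 2)*(-½) = 2*(-½) = -1)
n = -5 (n = 1*(-4) - 1 = -4 - 1 = -5)
n² = (-5)² = 25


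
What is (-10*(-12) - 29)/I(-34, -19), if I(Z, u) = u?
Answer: -91/19 ≈ -4.7895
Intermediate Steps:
(-10*(-12) - 29)/I(-34, -19) = (-10*(-12) - 29)/(-19) = (120 - 29)*(-1/19) = 91*(-1/19) = -91/19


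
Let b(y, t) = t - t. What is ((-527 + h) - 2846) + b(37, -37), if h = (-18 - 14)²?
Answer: -2349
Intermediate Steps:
h = 1024 (h = (-32)² = 1024)
b(y, t) = 0
((-527 + h) - 2846) + b(37, -37) = ((-527 + 1024) - 2846) + 0 = (497 - 2846) + 0 = -2349 + 0 = -2349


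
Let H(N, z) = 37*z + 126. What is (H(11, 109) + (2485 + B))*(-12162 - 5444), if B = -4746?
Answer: -33416188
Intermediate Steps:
H(N, z) = 126 + 37*z
(H(11, 109) + (2485 + B))*(-12162 - 5444) = ((126 + 37*109) + (2485 - 4746))*(-12162 - 5444) = ((126 + 4033) - 2261)*(-17606) = (4159 - 2261)*(-17606) = 1898*(-17606) = -33416188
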